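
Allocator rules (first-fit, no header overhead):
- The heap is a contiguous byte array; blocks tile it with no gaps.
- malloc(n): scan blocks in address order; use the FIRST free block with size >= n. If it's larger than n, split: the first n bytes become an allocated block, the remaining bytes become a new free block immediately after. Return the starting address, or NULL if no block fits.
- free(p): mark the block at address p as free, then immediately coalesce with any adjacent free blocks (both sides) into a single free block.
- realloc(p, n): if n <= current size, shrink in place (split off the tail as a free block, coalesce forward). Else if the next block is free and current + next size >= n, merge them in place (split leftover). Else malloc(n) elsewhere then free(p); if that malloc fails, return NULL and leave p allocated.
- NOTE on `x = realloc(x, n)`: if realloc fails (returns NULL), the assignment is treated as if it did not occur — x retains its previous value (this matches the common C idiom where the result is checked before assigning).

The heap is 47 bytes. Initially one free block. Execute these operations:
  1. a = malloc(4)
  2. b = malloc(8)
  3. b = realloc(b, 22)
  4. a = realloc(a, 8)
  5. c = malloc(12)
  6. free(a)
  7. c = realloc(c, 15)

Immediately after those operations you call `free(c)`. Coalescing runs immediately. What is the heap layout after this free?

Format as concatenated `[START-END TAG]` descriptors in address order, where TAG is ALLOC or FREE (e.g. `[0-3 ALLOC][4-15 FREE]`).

Answer: [0-3 FREE][4-25 ALLOC][26-46 FREE]

Derivation:
Op 1: a = malloc(4) -> a = 0; heap: [0-3 ALLOC][4-46 FREE]
Op 2: b = malloc(8) -> b = 4; heap: [0-3 ALLOC][4-11 ALLOC][12-46 FREE]
Op 3: b = realloc(b, 22) -> b = 4; heap: [0-3 ALLOC][4-25 ALLOC][26-46 FREE]
Op 4: a = realloc(a, 8) -> a = 26; heap: [0-3 FREE][4-25 ALLOC][26-33 ALLOC][34-46 FREE]
Op 5: c = malloc(12) -> c = 34; heap: [0-3 FREE][4-25 ALLOC][26-33 ALLOC][34-45 ALLOC][46-46 FREE]
Op 6: free(a) -> (freed a); heap: [0-3 FREE][4-25 ALLOC][26-33 FREE][34-45 ALLOC][46-46 FREE]
Op 7: c = realloc(c, 15) -> NULL (c unchanged); heap: [0-3 FREE][4-25 ALLOC][26-33 FREE][34-45 ALLOC][46-46 FREE]
free(c): c = 34 -> block [34-45 ALLOC]; mark free, coalesce with adjacent free neighbors -> [0-3 FREE][4-25 ALLOC][26-46 FREE]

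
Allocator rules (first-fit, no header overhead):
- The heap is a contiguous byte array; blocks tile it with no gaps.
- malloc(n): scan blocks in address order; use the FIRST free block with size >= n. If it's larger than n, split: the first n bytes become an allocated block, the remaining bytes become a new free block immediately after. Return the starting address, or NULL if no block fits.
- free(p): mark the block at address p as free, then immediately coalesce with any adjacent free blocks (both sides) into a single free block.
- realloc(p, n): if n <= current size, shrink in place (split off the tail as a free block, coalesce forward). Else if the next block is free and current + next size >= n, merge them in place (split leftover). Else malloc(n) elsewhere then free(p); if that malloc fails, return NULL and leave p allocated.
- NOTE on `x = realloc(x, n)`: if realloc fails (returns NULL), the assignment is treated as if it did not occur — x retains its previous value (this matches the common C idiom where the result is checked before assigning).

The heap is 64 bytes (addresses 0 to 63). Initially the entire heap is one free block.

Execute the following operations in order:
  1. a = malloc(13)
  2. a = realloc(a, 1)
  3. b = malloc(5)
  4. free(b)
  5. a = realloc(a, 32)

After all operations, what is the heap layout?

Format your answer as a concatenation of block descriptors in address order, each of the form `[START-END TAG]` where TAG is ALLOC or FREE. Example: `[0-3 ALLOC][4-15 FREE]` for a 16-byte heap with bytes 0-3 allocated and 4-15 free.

Answer: [0-31 ALLOC][32-63 FREE]

Derivation:
Op 1: a = malloc(13) -> a = 0; heap: [0-12 ALLOC][13-63 FREE]
Op 2: a = realloc(a, 1) -> a = 0; heap: [0-0 ALLOC][1-63 FREE]
Op 3: b = malloc(5) -> b = 1; heap: [0-0 ALLOC][1-5 ALLOC][6-63 FREE]
Op 4: free(b) -> (freed b); heap: [0-0 ALLOC][1-63 FREE]
Op 5: a = realloc(a, 32) -> a = 0; heap: [0-31 ALLOC][32-63 FREE]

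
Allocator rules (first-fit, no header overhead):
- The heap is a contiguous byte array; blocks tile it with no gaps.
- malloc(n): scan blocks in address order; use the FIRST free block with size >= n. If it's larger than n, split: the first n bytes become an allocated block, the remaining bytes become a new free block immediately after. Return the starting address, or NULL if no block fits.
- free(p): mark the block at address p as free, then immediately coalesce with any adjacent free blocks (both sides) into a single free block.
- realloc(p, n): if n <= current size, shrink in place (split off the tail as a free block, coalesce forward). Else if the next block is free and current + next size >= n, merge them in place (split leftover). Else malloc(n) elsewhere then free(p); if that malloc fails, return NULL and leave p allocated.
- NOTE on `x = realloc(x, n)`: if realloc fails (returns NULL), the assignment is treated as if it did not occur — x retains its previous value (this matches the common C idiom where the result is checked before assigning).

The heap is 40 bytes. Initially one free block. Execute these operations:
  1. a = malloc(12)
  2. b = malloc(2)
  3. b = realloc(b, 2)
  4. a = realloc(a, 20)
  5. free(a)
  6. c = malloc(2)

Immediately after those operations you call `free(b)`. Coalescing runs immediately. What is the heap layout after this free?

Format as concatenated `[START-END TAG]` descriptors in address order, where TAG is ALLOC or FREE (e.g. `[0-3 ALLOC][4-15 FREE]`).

Op 1: a = malloc(12) -> a = 0; heap: [0-11 ALLOC][12-39 FREE]
Op 2: b = malloc(2) -> b = 12; heap: [0-11 ALLOC][12-13 ALLOC][14-39 FREE]
Op 3: b = realloc(b, 2) -> b = 12; heap: [0-11 ALLOC][12-13 ALLOC][14-39 FREE]
Op 4: a = realloc(a, 20) -> a = 14; heap: [0-11 FREE][12-13 ALLOC][14-33 ALLOC][34-39 FREE]
Op 5: free(a) -> (freed a); heap: [0-11 FREE][12-13 ALLOC][14-39 FREE]
Op 6: c = malloc(2) -> c = 0; heap: [0-1 ALLOC][2-11 FREE][12-13 ALLOC][14-39 FREE]
free(b): b = 12 -> block [12-13 ALLOC]; mark free, coalesce with adjacent free neighbors -> [0-1 ALLOC][2-39 FREE]

Answer: [0-1 ALLOC][2-39 FREE]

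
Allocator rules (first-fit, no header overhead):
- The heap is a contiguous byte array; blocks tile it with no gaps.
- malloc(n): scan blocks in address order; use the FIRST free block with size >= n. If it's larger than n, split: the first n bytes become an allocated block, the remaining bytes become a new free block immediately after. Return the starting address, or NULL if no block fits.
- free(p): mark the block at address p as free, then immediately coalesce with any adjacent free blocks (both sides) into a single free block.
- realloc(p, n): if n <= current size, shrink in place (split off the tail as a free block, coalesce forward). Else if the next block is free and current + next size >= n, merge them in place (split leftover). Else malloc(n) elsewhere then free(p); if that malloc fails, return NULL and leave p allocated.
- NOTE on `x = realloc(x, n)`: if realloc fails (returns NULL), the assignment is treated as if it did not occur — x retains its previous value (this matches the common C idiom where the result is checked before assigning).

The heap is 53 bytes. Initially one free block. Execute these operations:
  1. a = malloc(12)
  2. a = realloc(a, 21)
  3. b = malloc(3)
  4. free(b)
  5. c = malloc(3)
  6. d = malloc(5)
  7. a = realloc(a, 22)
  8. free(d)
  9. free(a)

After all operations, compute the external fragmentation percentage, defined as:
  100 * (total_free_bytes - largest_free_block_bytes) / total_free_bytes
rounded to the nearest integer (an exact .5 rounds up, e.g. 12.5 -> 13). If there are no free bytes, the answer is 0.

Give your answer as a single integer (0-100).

Op 1: a = malloc(12) -> a = 0; heap: [0-11 ALLOC][12-52 FREE]
Op 2: a = realloc(a, 21) -> a = 0; heap: [0-20 ALLOC][21-52 FREE]
Op 3: b = malloc(3) -> b = 21; heap: [0-20 ALLOC][21-23 ALLOC][24-52 FREE]
Op 4: free(b) -> (freed b); heap: [0-20 ALLOC][21-52 FREE]
Op 5: c = malloc(3) -> c = 21; heap: [0-20 ALLOC][21-23 ALLOC][24-52 FREE]
Op 6: d = malloc(5) -> d = 24; heap: [0-20 ALLOC][21-23 ALLOC][24-28 ALLOC][29-52 FREE]
Op 7: a = realloc(a, 22) -> a = 29; heap: [0-20 FREE][21-23 ALLOC][24-28 ALLOC][29-50 ALLOC][51-52 FREE]
Op 8: free(d) -> (freed d); heap: [0-20 FREE][21-23 ALLOC][24-28 FREE][29-50 ALLOC][51-52 FREE]
Op 9: free(a) -> (freed a); heap: [0-20 FREE][21-23 ALLOC][24-52 FREE]
Free blocks: [21 29] total_free=50 largest=29 -> 100*(50-29)/50 = 2100/50 = 42

Answer: 42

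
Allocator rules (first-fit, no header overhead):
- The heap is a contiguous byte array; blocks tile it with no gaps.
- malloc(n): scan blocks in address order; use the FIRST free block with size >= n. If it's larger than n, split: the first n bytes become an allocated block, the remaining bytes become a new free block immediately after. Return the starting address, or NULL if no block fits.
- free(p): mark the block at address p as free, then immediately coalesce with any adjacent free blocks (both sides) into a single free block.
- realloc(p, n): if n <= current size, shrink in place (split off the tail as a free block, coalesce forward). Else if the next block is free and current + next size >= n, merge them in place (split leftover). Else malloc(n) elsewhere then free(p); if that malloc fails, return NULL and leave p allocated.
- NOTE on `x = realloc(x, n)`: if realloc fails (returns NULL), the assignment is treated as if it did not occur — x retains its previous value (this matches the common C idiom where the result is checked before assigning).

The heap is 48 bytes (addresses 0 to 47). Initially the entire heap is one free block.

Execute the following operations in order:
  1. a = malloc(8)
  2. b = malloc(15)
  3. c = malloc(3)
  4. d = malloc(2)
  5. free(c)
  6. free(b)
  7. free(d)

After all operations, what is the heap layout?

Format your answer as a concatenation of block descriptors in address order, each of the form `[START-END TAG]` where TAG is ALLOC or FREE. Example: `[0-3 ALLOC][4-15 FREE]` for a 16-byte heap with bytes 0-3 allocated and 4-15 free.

Answer: [0-7 ALLOC][8-47 FREE]

Derivation:
Op 1: a = malloc(8) -> a = 0; heap: [0-7 ALLOC][8-47 FREE]
Op 2: b = malloc(15) -> b = 8; heap: [0-7 ALLOC][8-22 ALLOC][23-47 FREE]
Op 3: c = malloc(3) -> c = 23; heap: [0-7 ALLOC][8-22 ALLOC][23-25 ALLOC][26-47 FREE]
Op 4: d = malloc(2) -> d = 26; heap: [0-7 ALLOC][8-22 ALLOC][23-25 ALLOC][26-27 ALLOC][28-47 FREE]
Op 5: free(c) -> (freed c); heap: [0-7 ALLOC][8-22 ALLOC][23-25 FREE][26-27 ALLOC][28-47 FREE]
Op 6: free(b) -> (freed b); heap: [0-7 ALLOC][8-25 FREE][26-27 ALLOC][28-47 FREE]
Op 7: free(d) -> (freed d); heap: [0-7 ALLOC][8-47 FREE]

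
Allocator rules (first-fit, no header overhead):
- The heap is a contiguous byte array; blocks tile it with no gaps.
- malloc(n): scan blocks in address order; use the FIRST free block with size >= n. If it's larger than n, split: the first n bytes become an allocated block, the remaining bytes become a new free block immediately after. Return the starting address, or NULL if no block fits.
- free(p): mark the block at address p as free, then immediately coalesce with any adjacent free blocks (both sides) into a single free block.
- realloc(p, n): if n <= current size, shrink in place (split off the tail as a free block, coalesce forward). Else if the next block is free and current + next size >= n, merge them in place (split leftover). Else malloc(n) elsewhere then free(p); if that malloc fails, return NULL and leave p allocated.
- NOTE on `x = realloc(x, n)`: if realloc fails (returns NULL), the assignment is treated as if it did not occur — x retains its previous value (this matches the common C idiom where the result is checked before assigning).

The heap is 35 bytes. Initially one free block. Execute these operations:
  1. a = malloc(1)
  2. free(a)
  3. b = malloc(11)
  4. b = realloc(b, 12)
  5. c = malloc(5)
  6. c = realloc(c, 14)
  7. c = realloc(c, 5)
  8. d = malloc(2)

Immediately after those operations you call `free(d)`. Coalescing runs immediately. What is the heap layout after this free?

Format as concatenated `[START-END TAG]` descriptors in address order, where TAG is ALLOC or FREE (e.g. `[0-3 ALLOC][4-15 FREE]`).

Answer: [0-11 ALLOC][12-16 ALLOC][17-34 FREE]

Derivation:
Op 1: a = malloc(1) -> a = 0; heap: [0-0 ALLOC][1-34 FREE]
Op 2: free(a) -> (freed a); heap: [0-34 FREE]
Op 3: b = malloc(11) -> b = 0; heap: [0-10 ALLOC][11-34 FREE]
Op 4: b = realloc(b, 12) -> b = 0; heap: [0-11 ALLOC][12-34 FREE]
Op 5: c = malloc(5) -> c = 12; heap: [0-11 ALLOC][12-16 ALLOC][17-34 FREE]
Op 6: c = realloc(c, 14) -> c = 12; heap: [0-11 ALLOC][12-25 ALLOC][26-34 FREE]
Op 7: c = realloc(c, 5) -> c = 12; heap: [0-11 ALLOC][12-16 ALLOC][17-34 FREE]
Op 8: d = malloc(2) -> d = 17; heap: [0-11 ALLOC][12-16 ALLOC][17-18 ALLOC][19-34 FREE]
free(d): d = 17 -> block [17-18 ALLOC]; mark free, coalesce with adjacent free neighbors -> [0-11 ALLOC][12-16 ALLOC][17-34 FREE]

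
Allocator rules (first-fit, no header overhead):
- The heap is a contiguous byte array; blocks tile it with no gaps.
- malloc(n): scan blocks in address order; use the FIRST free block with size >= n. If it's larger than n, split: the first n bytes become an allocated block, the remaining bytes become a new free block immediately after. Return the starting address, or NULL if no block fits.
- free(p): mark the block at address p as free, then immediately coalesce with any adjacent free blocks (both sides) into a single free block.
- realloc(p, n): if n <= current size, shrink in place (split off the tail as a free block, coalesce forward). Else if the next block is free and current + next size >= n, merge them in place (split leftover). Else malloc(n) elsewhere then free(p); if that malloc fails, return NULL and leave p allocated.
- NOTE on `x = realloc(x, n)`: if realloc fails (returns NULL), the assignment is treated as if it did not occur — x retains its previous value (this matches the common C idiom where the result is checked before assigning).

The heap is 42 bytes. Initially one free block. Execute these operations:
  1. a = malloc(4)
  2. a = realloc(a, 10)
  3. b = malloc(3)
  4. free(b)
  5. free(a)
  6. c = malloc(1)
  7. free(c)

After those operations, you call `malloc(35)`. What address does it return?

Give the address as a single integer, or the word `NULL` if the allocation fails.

Op 1: a = malloc(4) -> a = 0; heap: [0-3 ALLOC][4-41 FREE]
Op 2: a = realloc(a, 10) -> a = 0; heap: [0-9 ALLOC][10-41 FREE]
Op 3: b = malloc(3) -> b = 10; heap: [0-9 ALLOC][10-12 ALLOC][13-41 FREE]
Op 4: free(b) -> (freed b); heap: [0-9 ALLOC][10-41 FREE]
Op 5: free(a) -> (freed a); heap: [0-41 FREE]
Op 6: c = malloc(1) -> c = 0; heap: [0-0 ALLOC][1-41 FREE]
Op 7: free(c) -> (freed c); heap: [0-41 FREE]
malloc(35): first-fit scan over [0-41 FREE] -> 0

Answer: 0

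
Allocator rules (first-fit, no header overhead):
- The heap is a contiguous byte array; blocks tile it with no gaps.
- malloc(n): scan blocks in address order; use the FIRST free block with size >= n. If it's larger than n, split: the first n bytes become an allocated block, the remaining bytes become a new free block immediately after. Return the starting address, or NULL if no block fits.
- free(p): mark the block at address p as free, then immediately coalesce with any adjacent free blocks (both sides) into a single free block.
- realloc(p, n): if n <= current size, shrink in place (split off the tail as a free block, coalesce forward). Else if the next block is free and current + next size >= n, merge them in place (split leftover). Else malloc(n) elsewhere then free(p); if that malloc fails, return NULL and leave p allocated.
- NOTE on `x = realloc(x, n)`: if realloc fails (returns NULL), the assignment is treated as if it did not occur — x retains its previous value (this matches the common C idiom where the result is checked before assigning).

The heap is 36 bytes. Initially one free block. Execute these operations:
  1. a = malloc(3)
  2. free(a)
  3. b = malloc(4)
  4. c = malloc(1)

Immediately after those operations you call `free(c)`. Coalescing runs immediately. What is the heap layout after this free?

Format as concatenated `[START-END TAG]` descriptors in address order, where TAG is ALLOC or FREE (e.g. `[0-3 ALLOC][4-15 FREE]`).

Op 1: a = malloc(3) -> a = 0; heap: [0-2 ALLOC][3-35 FREE]
Op 2: free(a) -> (freed a); heap: [0-35 FREE]
Op 3: b = malloc(4) -> b = 0; heap: [0-3 ALLOC][4-35 FREE]
Op 4: c = malloc(1) -> c = 4; heap: [0-3 ALLOC][4-4 ALLOC][5-35 FREE]
free(c): c = 4 -> block [4-4 ALLOC]; mark free, coalesce with adjacent free neighbors -> [0-3 ALLOC][4-35 FREE]

Answer: [0-3 ALLOC][4-35 FREE]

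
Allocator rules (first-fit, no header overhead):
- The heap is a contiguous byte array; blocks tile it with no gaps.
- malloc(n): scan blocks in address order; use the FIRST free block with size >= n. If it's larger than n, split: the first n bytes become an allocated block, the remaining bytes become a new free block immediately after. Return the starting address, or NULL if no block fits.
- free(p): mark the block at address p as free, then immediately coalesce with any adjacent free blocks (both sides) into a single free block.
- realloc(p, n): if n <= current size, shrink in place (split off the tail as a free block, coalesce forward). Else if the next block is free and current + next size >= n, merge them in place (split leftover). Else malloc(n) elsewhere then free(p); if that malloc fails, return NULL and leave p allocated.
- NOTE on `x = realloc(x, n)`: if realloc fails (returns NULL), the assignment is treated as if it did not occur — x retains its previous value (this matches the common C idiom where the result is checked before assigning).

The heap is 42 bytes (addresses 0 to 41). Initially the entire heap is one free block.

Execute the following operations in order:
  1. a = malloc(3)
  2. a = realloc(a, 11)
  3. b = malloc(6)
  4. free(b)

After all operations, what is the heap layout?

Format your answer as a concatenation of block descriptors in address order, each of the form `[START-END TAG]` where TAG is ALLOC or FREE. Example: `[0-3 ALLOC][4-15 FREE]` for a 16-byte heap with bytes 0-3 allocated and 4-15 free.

Op 1: a = malloc(3) -> a = 0; heap: [0-2 ALLOC][3-41 FREE]
Op 2: a = realloc(a, 11) -> a = 0; heap: [0-10 ALLOC][11-41 FREE]
Op 3: b = malloc(6) -> b = 11; heap: [0-10 ALLOC][11-16 ALLOC][17-41 FREE]
Op 4: free(b) -> (freed b); heap: [0-10 ALLOC][11-41 FREE]

Answer: [0-10 ALLOC][11-41 FREE]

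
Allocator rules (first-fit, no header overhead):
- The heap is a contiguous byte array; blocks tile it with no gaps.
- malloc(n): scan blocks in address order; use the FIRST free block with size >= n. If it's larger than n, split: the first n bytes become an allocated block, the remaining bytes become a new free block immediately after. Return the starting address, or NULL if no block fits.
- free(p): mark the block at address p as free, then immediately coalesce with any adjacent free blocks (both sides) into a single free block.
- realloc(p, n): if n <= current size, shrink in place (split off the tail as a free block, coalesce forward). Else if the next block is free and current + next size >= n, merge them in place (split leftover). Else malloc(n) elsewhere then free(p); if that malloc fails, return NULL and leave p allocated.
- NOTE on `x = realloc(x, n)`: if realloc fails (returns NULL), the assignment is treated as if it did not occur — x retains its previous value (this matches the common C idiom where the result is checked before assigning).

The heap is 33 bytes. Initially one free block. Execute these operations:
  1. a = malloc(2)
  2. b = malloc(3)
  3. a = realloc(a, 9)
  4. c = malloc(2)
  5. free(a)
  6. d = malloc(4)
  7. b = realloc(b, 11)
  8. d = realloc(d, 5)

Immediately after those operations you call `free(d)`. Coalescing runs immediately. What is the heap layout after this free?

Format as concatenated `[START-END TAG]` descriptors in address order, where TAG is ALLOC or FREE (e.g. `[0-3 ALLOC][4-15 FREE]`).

Op 1: a = malloc(2) -> a = 0; heap: [0-1 ALLOC][2-32 FREE]
Op 2: b = malloc(3) -> b = 2; heap: [0-1 ALLOC][2-4 ALLOC][5-32 FREE]
Op 3: a = realloc(a, 9) -> a = 5; heap: [0-1 FREE][2-4 ALLOC][5-13 ALLOC][14-32 FREE]
Op 4: c = malloc(2) -> c = 0; heap: [0-1 ALLOC][2-4 ALLOC][5-13 ALLOC][14-32 FREE]
Op 5: free(a) -> (freed a); heap: [0-1 ALLOC][2-4 ALLOC][5-32 FREE]
Op 6: d = malloc(4) -> d = 5; heap: [0-1 ALLOC][2-4 ALLOC][5-8 ALLOC][9-32 FREE]
Op 7: b = realloc(b, 11) -> b = 9; heap: [0-1 ALLOC][2-4 FREE][5-8 ALLOC][9-19 ALLOC][20-32 FREE]
Op 8: d = realloc(d, 5) -> d = 20; heap: [0-1 ALLOC][2-8 FREE][9-19 ALLOC][20-24 ALLOC][25-32 FREE]
free(d): d = 20 -> block [20-24 ALLOC]; mark free, coalesce with adjacent free neighbors -> [0-1 ALLOC][2-8 FREE][9-19 ALLOC][20-32 FREE]

Answer: [0-1 ALLOC][2-8 FREE][9-19 ALLOC][20-32 FREE]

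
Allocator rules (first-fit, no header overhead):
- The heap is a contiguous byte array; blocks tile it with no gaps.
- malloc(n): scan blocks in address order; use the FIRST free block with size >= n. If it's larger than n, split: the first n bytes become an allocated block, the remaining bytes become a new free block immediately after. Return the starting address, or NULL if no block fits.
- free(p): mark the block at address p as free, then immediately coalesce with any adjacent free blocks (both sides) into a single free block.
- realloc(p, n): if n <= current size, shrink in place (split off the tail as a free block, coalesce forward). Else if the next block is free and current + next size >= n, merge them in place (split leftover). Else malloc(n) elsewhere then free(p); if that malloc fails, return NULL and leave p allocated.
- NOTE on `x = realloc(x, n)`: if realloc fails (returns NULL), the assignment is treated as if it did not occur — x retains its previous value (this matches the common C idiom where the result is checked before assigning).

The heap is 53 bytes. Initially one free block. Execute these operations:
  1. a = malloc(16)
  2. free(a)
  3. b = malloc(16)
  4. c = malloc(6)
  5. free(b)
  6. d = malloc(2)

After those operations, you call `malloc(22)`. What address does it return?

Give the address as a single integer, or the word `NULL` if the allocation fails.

Answer: 22

Derivation:
Op 1: a = malloc(16) -> a = 0; heap: [0-15 ALLOC][16-52 FREE]
Op 2: free(a) -> (freed a); heap: [0-52 FREE]
Op 3: b = malloc(16) -> b = 0; heap: [0-15 ALLOC][16-52 FREE]
Op 4: c = malloc(6) -> c = 16; heap: [0-15 ALLOC][16-21 ALLOC][22-52 FREE]
Op 5: free(b) -> (freed b); heap: [0-15 FREE][16-21 ALLOC][22-52 FREE]
Op 6: d = malloc(2) -> d = 0; heap: [0-1 ALLOC][2-15 FREE][16-21 ALLOC][22-52 FREE]
malloc(22): first-fit scan over [0-1 ALLOC][2-15 FREE][16-21 ALLOC][22-52 FREE] -> 22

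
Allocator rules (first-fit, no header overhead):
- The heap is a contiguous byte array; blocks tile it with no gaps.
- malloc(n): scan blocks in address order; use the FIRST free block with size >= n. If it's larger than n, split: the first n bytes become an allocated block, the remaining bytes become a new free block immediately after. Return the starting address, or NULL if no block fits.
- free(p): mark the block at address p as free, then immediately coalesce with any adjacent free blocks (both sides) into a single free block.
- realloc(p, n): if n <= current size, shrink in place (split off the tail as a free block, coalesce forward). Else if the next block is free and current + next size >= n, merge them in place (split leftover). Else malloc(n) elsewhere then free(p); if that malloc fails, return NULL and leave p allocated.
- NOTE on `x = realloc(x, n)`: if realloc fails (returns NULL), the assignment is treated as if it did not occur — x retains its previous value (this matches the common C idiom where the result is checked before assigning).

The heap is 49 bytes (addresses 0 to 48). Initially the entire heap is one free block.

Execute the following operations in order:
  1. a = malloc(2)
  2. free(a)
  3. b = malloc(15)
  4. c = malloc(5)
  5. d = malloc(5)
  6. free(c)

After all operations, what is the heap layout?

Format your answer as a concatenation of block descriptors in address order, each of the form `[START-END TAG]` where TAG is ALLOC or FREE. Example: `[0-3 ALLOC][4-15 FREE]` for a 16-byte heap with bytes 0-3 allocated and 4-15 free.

Answer: [0-14 ALLOC][15-19 FREE][20-24 ALLOC][25-48 FREE]

Derivation:
Op 1: a = malloc(2) -> a = 0; heap: [0-1 ALLOC][2-48 FREE]
Op 2: free(a) -> (freed a); heap: [0-48 FREE]
Op 3: b = malloc(15) -> b = 0; heap: [0-14 ALLOC][15-48 FREE]
Op 4: c = malloc(5) -> c = 15; heap: [0-14 ALLOC][15-19 ALLOC][20-48 FREE]
Op 5: d = malloc(5) -> d = 20; heap: [0-14 ALLOC][15-19 ALLOC][20-24 ALLOC][25-48 FREE]
Op 6: free(c) -> (freed c); heap: [0-14 ALLOC][15-19 FREE][20-24 ALLOC][25-48 FREE]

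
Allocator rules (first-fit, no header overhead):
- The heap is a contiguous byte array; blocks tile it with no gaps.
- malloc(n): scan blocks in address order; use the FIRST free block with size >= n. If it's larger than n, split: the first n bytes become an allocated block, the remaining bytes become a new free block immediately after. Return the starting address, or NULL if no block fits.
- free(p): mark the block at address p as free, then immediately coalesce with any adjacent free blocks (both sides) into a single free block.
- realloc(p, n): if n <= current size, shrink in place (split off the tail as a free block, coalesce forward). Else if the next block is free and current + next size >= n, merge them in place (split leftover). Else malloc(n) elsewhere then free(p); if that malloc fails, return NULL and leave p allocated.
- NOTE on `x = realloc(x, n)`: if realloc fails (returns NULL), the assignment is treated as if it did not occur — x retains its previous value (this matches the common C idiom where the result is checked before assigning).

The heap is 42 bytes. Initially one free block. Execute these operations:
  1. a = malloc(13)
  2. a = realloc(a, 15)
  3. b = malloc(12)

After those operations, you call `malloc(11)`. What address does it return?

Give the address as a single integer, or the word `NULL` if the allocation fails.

Answer: 27

Derivation:
Op 1: a = malloc(13) -> a = 0; heap: [0-12 ALLOC][13-41 FREE]
Op 2: a = realloc(a, 15) -> a = 0; heap: [0-14 ALLOC][15-41 FREE]
Op 3: b = malloc(12) -> b = 15; heap: [0-14 ALLOC][15-26 ALLOC][27-41 FREE]
malloc(11): first-fit scan over [0-14 ALLOC][15-26 ALLOC][27-41 FREE] -> 27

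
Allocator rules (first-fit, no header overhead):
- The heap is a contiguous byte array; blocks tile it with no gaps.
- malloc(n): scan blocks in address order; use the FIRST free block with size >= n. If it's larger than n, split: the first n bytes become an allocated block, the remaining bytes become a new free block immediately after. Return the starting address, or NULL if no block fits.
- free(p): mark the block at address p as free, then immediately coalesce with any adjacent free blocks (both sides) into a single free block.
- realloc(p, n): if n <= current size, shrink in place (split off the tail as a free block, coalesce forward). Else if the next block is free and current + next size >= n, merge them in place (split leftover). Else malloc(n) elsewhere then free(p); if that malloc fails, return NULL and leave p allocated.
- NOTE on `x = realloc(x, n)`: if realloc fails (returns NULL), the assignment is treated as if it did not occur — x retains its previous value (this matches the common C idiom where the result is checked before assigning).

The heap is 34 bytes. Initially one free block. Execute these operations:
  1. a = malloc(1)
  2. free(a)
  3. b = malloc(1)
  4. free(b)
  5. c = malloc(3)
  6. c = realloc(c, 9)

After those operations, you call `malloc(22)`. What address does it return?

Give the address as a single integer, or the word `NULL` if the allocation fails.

Op 1: a = malloc(1) -> a = 0; heap: [0-0 ALLOC][1-33 FREE]
Op 2: free(a) -> (freed a); heap: [0-33 FREE]
Op 3: b = malloc(1) -> b = 0; heap: [0-0 ALLOC][1-33 FREE]
Op 4: free(b) -> (freed b); heap: [0-33 FREE]
Op 5: c = malloc(3) -> c = 0; heap: [0-2 ALLOC][3-33 FREE]
Op 6: c = realloc(c, 9) -> c = 0; heap: [0-8 ALLOC][9-33 FREE]
malloc(22): first-fit scan over [0-8 ALLOC][9-33 FREE] -> 9

Answer: 9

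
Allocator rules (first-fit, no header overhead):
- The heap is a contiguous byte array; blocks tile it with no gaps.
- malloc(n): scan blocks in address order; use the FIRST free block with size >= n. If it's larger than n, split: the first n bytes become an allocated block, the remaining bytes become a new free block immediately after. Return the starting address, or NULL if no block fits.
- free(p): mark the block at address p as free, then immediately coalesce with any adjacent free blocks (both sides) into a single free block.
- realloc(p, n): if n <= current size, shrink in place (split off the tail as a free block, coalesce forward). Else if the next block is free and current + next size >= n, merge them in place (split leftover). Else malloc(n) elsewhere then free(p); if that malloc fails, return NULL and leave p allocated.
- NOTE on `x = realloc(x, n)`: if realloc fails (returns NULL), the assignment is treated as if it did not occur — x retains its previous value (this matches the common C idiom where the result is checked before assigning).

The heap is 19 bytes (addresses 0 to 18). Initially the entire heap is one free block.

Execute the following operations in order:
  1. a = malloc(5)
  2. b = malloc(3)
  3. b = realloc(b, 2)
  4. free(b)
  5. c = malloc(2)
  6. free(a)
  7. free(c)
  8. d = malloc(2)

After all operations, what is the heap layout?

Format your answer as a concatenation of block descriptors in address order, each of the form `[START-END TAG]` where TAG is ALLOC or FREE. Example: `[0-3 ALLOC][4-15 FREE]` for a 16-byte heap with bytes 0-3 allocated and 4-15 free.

Answer: [0-1 ALLOC][2-18 FREE]

Derivation:
Op 1: a = malloc(5) -> a = 0; heap: [0-4 ALLOC][5-18 FREE]
Op 2: b = malloc(3) -> b = 5; heap: [0-4 ALLOC][5-7 ALLOC][8-18 FREE]
Op 3: b = realloc(b, 2) -> b = 5; heap: [0-4 ALLOC][5-6 ALLOC][7-18 FREE]
Op 4: free(b) -> (freed b); heap: [0-4 ALLOC][5-18 FREE]
Op 5: c = malloc(2) -> c = 5; heap: [0-4 ALLOC][5-6 ALLOC][7-18 FREE]
Op 6: free(a) -> (freed a); heap: [0-4 FREE][5-6 ALLOC][7-18 FREE]
Op 7: free(c) -> (freed c); heap: [0-18 FREE]
Op 8: d = malloc(2) -> d = 0; heap: [0-1 ALLOC][2-18 FREE]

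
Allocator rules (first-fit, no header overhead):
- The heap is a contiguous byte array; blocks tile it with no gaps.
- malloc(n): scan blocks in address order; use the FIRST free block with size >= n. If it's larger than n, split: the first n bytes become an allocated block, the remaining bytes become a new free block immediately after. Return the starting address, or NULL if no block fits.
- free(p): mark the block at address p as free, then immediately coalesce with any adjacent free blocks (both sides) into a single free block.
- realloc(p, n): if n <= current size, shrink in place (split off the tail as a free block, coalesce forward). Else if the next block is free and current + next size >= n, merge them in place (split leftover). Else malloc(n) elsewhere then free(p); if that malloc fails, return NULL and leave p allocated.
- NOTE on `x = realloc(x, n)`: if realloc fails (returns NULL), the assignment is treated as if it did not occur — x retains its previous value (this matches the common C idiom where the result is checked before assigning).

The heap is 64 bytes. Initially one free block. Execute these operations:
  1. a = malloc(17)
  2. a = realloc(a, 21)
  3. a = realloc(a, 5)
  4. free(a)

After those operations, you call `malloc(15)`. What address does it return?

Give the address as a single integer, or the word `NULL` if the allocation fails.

Op 1: a = malloc(17) -> a = 0; heap: [0-16 ALLOC][17-63 FREE]
Op 2: a = realloc(a, 21) -> a = 0; heap: [0-20 ALLOC][21-63 FREE]
Op 3: a = realloc(a, 5) -> a = 0; heap: [0-4 ALLOC][5-63 FREE]
Op 4: free(a) -> (freed a); heap: [0-63 FREE]
malloc(15): first-fit scan over [0-63 FREE] -> 0

Answer: 0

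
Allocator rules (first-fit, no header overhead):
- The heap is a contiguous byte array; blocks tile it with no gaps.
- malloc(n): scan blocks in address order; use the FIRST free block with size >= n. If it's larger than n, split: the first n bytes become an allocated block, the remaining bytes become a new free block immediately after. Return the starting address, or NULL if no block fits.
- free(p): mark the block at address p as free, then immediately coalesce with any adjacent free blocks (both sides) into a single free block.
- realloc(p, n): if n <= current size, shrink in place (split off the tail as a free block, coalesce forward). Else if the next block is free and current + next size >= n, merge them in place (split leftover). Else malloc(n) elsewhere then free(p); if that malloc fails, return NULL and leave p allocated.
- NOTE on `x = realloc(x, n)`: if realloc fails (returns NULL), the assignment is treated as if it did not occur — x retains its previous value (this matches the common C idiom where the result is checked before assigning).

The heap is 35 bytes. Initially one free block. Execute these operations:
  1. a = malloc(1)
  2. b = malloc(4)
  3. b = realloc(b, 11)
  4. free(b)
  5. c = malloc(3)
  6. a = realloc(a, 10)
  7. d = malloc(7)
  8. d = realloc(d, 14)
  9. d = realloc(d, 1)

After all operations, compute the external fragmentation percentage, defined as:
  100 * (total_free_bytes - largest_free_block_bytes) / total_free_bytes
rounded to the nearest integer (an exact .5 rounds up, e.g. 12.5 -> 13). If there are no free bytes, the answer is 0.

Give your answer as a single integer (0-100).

Op 1: a = malloc(1) -> a = 0; heap: [0-0 ALLOC][1-34 FREE]
Op 2: b = malloc(4) -> b = 1; heap: [0-0 ALLOC][1-4 ALLOC][5-34 FREE]
Op 3: b = realloc(b, 11) -> b = 1; heap: [0-0 ALLOC][1-11 ALLOC][12-34 FREE]
Op 4: free(b) -> (freed b); heap: [0-0 ALLOC][1-34 FREE]
Op 5: c = malloc(3) -> c = 1; heap: [0-0 ALLOC][1-3 ALLOC][4-34 FREE]
Op 6: a = realloc(a, 10) -> a = 4; heap: [0-0 FREE][1-3 ALLOC][4-13 ALLOC][14-34 FREE]
Op 7: d = malloc(7) -> d = 14; heap: [0-0 FREE][1-3 ALLOC][4-13 ALLOC][14-20 ALLOC][21-34 FREE]
Op 8: d = realloc(d, 14) -> d = 14; heap: [0-0 FREE][1-3 ALLOC][4-13 ALLOC][14-27 ALLOC][28-34 FREE]
Op 9: d = realloc(d, 1) -> d = 14; heap: [0-0 FREE][1-3 ALLOC][4-13 ALLOC][14-14 ALLOC][15-34 FREE]
Free blocks: [1 20] total_free=21 largest=20 -> 100*(21-20)/21 = 100/21 ≈ 4.762 -> rounds to 5

Answer: 5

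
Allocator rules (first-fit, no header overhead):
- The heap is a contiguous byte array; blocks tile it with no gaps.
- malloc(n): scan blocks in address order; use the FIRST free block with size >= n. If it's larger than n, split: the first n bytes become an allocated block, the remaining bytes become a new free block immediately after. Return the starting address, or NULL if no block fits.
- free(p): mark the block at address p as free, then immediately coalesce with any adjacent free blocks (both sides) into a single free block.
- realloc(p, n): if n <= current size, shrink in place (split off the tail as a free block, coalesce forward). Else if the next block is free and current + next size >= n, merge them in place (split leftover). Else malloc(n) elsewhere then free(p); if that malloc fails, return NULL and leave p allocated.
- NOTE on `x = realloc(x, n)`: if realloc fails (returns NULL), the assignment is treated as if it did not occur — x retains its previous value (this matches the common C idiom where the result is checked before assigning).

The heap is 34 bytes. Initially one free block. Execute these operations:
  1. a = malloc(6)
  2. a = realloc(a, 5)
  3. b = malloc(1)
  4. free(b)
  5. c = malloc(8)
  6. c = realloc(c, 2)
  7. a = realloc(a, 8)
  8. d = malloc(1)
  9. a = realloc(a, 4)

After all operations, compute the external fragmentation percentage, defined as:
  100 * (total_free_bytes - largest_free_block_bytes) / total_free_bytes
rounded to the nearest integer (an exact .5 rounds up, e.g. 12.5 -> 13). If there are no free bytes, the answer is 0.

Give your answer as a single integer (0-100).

Answer: 15

Derivation:
Op 1: a = malloc(6) -> a = 0; heap: [0-5 ALLOC][6-33 FREE]
Op 2: a = realloc(a, 5) -> a = 0; heap: [0-4 ALLOC][5-33 FREE]
Op 3: b = malloc(1) -> b = 5; heap: [0-4 ALLOC][5-5 ALLOC][6-33 FREE]
Op 4: free(b) -> (freed b); heap: [0-4 ALLOC][5-33 FREE]
Op 5: c = malloc(8) -> c = 5; heap: [0-4 ALLOC][5-12 ALLOC][13-33 FREE]
Op 6: c = realloc(c, 2) -> c = 5; heap: [0-4 ALLOC][5-6 ALLOC][7-33 FREE]
Op 7: a = realloc(a, 8) -> a = 7; heap: [0-4 FREE][5-6 ALLOC][7-14 ALLOC][15-33 FREE]
Op 8: d = malloc(1) -> d = 0; heap: [0-0 ALLOC][1-4 FREE][5-6 ALLOC][7-14 ALLOC][15-33 FREE]
Op 9: a = realloc(a, 4) -> a = 7; heap: [0-0 ALLOC][1-4 FREE][5-6 ALLOC][7-10 ALLOC][11-33 FREE]
Free blocks: [4 23] total_free=27 largest=23 -> 100*(27-23)/27 = 400/27 ≈ 14.815 -> rounds to 15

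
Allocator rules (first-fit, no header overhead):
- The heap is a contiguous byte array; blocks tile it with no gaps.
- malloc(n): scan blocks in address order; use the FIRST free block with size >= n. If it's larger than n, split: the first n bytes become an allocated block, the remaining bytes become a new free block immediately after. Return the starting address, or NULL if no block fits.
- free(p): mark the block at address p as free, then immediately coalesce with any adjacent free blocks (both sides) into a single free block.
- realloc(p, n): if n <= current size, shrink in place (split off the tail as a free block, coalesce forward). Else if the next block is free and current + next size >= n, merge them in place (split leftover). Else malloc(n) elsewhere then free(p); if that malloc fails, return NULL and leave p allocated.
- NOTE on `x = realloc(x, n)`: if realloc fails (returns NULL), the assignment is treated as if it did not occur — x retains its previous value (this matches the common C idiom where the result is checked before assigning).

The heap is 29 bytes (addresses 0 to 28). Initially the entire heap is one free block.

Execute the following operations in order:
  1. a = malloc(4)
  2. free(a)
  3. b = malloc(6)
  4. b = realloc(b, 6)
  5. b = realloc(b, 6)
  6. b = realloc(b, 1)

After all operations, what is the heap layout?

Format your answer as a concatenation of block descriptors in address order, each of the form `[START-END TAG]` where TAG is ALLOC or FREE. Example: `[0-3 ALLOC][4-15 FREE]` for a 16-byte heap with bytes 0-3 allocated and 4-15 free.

Answer: [0-0 ALLOC][1-28 FREE]

Derivation:
Op 1: a = malloc(4) -> a = 0; heap: [0-3 ALLOC][4-28 FREE]
Op 2: free(a) -> (freed a); heap: [0-28 FREE]
Op 3: b = malloc(6) -> b = 0; heap: [0-5 ALLOC][6-28 FREE]
Op 4: b = realloc(b, 6) -> b = 0; heap: [0-5 ALLOC][6-28 FREE]
Op 5: b = realloc(b, 6) -> b = 0; heap: [0-5 ALLOC][6-28 FREE]
Op 6: b = realloc(b, 1) -> b = 0; heap: [0-0 ALLOC][1-28 FREE]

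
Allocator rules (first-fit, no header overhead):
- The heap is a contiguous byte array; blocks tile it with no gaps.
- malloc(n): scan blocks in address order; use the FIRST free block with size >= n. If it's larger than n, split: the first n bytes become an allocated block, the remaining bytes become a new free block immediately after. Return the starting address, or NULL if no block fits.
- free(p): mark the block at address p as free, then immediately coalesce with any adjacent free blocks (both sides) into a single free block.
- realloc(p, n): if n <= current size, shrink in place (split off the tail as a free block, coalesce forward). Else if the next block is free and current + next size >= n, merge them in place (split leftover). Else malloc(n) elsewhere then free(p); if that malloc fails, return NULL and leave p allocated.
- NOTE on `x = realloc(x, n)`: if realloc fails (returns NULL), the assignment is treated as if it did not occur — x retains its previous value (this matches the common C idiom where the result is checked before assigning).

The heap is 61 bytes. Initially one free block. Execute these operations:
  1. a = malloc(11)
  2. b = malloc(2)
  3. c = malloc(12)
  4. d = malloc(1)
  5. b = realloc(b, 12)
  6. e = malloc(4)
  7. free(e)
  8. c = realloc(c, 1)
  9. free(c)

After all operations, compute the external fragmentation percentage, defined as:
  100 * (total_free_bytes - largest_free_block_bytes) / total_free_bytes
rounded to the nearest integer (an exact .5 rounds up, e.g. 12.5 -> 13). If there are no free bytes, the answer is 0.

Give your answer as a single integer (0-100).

Answer: 38

Derivation:
Op 1: a = malloc(11) -> a = 0; heap: [0-10 ALLOC][11-60 FREE]
Op 2: b = malloc(2) -> b = 11; heap: [0-10 ALLOC][11-12 ALLOC][13-60 FREE]
Op 3: c = malloc(12) -> c = 13; heap: [0-10 ALLOC][11-12 ALLOC][13-24 ALLOC][25-60 FREE]
Op 4: d = malloc(1) -> d = 25; heap: [0-10 ALLOC][11-12 ALLOC][13-24 ALLOC][25-25 ALLOC][26-60 FREE]
Op 5: b = realloc(b, 12) -> b = 26; heap: [0-10 ALLOC][11-12 FREE][13-24 ALLOC][25-25 ALLOC][26-37 ALLOC][38-60 FREE]
Op 6: e = malloc(4) -> e = 38; heap: [0-10 ALLOC][11-12 FREE][13-24 ALLOC][25-25 ALLOC][26-37 ALLOC][38-41 ALLOC][42-60 FREE]
Op 7: free(e) -> (freed e); heap: [0-10 ALLOC][11-12 FREE][13-24 ALLOC][25-25 ALLOC][26-37 ALLOC][38-60 FREE]
Op 8: c = realloc(c, 1) -> c = 13; heap: [0-10 ALLOC][11-12 FREE][13-13 ALLOC][14-24 FREE][25-25 ALLOC][26-37 ALLOC][38-60 FREE]
Op 9: free(c) -> (freed c); heap: [0-10 ALLOC][11-24 FREE][25-25 ALLOC][26-37 ALLOC][38-60 FREE]
Free blocks: [14 23] total_free=37 largest=23 -> 100*(37-23)/37 = 1400/37 ≈ 37.838 -> rounds to 38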